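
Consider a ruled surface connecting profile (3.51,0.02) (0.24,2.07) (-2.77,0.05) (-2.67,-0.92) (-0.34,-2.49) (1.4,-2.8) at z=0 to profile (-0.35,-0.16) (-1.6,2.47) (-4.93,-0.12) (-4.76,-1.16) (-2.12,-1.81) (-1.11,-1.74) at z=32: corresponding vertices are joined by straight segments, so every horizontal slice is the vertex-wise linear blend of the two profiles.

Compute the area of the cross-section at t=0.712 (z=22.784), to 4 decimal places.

Area at t=0.712: 13.5000

Cross-section at t=0.712: each vertex is (1-t)·p0[i] + t·p1[i].
  v1: (1-0.712)·(3.51,0.02) + 0.712·(-0.35,-0.16) = (0.7617,-0.1082)
  v2: (1-0.712)·(0.24,2.07) + 0.712·(-1.6,2.47) = (-1.0701,2.3548)
  v3: (1-0.712)·(-2.77,0.05) + 0.712·(-4.93,-0.12) = (-4.3079,-0.0710)
  v4: (1-0.712)·(-2.67,-0.92) + 0.712·(-4.76,-1.16) = (-4.1581,-1.0909)
  v5: (1-0.712)·(-0.34,-2.49) + 0.712·(-2.12,-1.81) = (-1.6074,-2.0058)
  v6: (1-0.712)·(1.4,-2.8) + 0.712·(-1.11,-1.74) = (-0.3871,-2.0453)
Shoelace sum Σ(x_i·y_{i+1} − x_{i+1}·y_i):
  i=1: 0.7617·2.3548 − -1.0701·-0.1082 = +1.6779 (running +1.6779)
  i=2: -1.0701·-0.0710 − -4.3079·2.3548 = +10.2203 (running +11.8982)
  i=3: -4.3079·-1.0909 − -4.1581·-0.0710 = +4.4040 (running +16.3022)
  i=4: -4.1581·-2.0058 − -1.6074·-1.0909 = +6.5870 (running +22.8892)
  i=5: -1.6074·-2.0453 − -0.3871·-2.0058 = +2.5110 (running +25.4002)
  i=6: -0.3871·-0.1082 − 0.7617·-2.0453 = +1.5997 (running +26.9999)
Area = |Σ|/2 = |26.9999|/2 = 13.5000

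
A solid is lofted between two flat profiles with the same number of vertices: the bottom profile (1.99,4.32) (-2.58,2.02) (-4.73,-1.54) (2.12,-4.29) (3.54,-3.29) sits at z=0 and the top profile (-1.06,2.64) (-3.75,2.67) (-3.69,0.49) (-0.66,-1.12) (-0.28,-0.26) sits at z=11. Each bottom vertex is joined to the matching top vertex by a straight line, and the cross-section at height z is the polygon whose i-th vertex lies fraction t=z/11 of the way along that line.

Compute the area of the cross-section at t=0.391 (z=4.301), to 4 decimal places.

Cross-section at t=0.391: each vertex is (1-t)·p0[i] + t·p1[i].
  v1: (1-0.391)·(1.99,4.32) + 0.391·(-1.06,2.64) = (0.7974,3.6631)
  v2: (1-0.391)·(-2.58,2.02) + 0.391·(-3.75,2.67) = (-3.0375,2.2742)
  v3: (1-0.391)·(-4.73,-1.54) + 0.391·(-3.69,0.49) = (-4.3234,-0.7463)
  v4: (1-0.391)·(2.12,-4.29) + 0.391·(-0.66,-1.12) = (1.0330,-3.0505)
  v5: (1-0.391)·(3.54,-3.29) + 0.391·(-0.28,-0.26) = (2.0464,-2.1053)
Shoelace sum Σ(x_i·y_{i+1} − x_{i+1}·y_i):
  i=1: 0.7974·2.2742 − -3.0375·3.6631 = +12.9401 (running +12.9401)
  i=2: -3.0375·-0.7463 − -4.3234·2.2742 = +12.0987 (running +25.0389)
  i=3: -4.3234·-3.0505 − 1.0330·-0.7463 = +13.9595 (running +38.9983)
  i=4: 1.0330·-2.1053 − 2.0464·-3.0505 = +4.0678 (running +43.0661)
  i=5: 2.0464·3.6631 − 0.7974·-2.1053 = +9.1750 (running +52.2411)
Area = |Σ|/2 = |52.2411|/2 = 26.1205

Area at t=0.391: 26.1205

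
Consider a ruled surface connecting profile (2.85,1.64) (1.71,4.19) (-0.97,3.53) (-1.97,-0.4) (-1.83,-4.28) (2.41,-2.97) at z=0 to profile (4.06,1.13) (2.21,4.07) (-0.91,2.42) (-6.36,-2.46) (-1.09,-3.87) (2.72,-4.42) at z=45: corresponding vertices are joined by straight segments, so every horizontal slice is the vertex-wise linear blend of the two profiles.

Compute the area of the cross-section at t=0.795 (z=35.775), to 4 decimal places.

Area at t=0.795: 46.1876

Cross-section at t=0.795: each vertex is (1-t)·p0[i] + t·p1[i].
  v1: (1-0.795)·(2.85,1.64) + 0.795·(4.06,1.13) = (3.8119,1.2345)
  v2: (1-0.795)·(1.71,4.19) + 0.795·(2.21,4.07) = (2.1075,4.0946)
  v3: (1-0.795)·(-0.97,3.53) + 0.795·(-0.91,2.42) = (-0.9223,2.6475)
  v4: (1-0.795)·(-1.97,-0.4) + 0.795·(-6.36,-2.46) = (-5.4601,-2.0377)
  v5: (1-0.795)·(-1.83,-4.28) + 0.795·(-1.09,-3.87) = (-1.2417,-3.9541)
  v6: (1-0.795)·(2.41,-2.97) + 0.795·(2.72,-4.42) = (2.6565,-4.1227)
Shoelace sum Σ(x_i·y_{i+1} − x_{i+1}·y_i):
  i=1: 3.8119·4.0946 − 2.1075·1.2345 = +13.0066 (running +13.0066)
  i=2: 2.1075·2.6475 − -0.9223·4.0946 = +9.3562 (running +22.3628)
  i=3: -0.9223·-2.0377 − -5.4601·2.6475 = +16.3351 (running +38.6979)
  i=4: -5.4601·-3.9541 − -1.2417·-2.0377 = +19.0591 (running +57.7570)
  i=5: -1.2417·-4.1227 − 2.6565·-3.9541 = +15.6230 (running +73.3799)
  i=6: 2.6565·1.2345 − 3.8119·-4.1227 = +18.9952 (running +92.3752)
Area = |Σ|/2 = |92.3752|/2 = 46.1876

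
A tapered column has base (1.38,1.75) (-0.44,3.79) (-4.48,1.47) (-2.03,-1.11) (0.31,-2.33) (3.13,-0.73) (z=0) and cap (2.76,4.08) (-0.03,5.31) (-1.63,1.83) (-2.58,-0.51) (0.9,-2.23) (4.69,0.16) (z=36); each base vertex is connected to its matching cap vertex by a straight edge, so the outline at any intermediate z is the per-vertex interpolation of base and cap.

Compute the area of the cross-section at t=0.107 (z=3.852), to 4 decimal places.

Area at t=0.107: 25.2292

Cross-section at t=0.107: each vertex is (1-t)·p0[i] + t·p1[i].
  v1: (1-0.107)·(1.38,1.75) + 0.107·(2.76,4.08) = (1.5277,1.9993)
  v2: (1-0.107)·(-0.44,3.79) + 0.107·(-0.03,5.31) = (-0.3961,3.9526)
  v3: (1-0.107)·(-4.48,1.47) + 0.107·(-1.63,1.83) = (-4.1751,1.5085)
  v4: (1-0.107)·(-2.03,-1.11) + 0.107·(-2.58,-0.51) = (-2.0888,-1.0458)
  v5: (1-0.107)·(0.31,-2.33) + 0.107·(0.9,-2.23) = (0.3731,-2.3193)
  v6: (1-0.107)·(3.13,-0.73) + 0.107·(4.69,0.16) = (3.2969,-0.6348)
Shoelace sum Σ(x_i·y_{i+1} − x_{i+1}·y_i):
  i=1: 1.5277·3.9526 − -0.3961·1.9993 = +6.8303 (running +6.8303)
  i=2: -0.3961·1.5085 − -4.1751·3.9526 = +15.9049 (running +22.7352)
  i=3: -4.1751·-1.0458 − -2.0888·1.5085 = +7.5173 (running +30.2525)
  i=4: -2.0888·-2.3193 − 0.3731·-1.0458 = +5.2349 (running +35.4874)
  i=5: 0.3731·-0.6348 − 3.2969·-2.3193 = +7.4097 (running +42.8971)
  i=6: 3.2969·1.9993 − 1.5277·-0.6348 = +7.5613 (running +50.4584)
Area = |Σ|/2 = |50.4584|/2 = 25.2292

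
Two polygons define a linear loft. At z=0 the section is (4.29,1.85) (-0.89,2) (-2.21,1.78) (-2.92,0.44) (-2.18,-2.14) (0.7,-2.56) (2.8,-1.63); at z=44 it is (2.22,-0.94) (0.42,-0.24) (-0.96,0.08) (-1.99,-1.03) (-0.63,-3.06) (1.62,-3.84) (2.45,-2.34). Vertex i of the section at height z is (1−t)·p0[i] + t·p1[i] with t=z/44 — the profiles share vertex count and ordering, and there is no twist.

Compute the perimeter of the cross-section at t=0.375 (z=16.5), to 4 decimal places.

Cross-section at t=0.375: each vertex is (1-t)·p0[i] + t·p1[i].
  v1: (1-0.375)·(4.29,1.85) + 0.375·(2.22,-0.94) = (3.5137,0.8037)
  v2: (1-0.375)·(-0.89,2) + 0.375·(0.42,-0.24) = (-0.3988,1.1600)
  v3: (1-0.375)·(-2.21,1.78) + 0.375·(-0.96,0.08) = (-1.7412,1.1425)
  v4: (1-0.375)·(-2.92,0.44) + 0.375·(-1.99,-1.03) = (-2.5713,-0.1112)
  v5: (1-0.375)·(-2.18,-2.14) + 0.375·(-0.63,-3.06) = (-1.5988,-2.4850)
  v6: (1-0.375)·(0.7,-2.56) + 0.375·(1.62,-3.84) = (1.0450,-3.0400)
  v7: (1-0.375)·(2.8,-1.63) + 0.375·(2.45,-2.34) = (2.6688,-1.8962)
Perimeter = Σ |v_{i+1} − v_i|:
  edge 1→2: √(-3.9125² + 0.3562²) = 3.9287 (running 3.9287)
  edge 2→3: √(-1.3425² + -0.0175²) = 1.3426 (running 5.2713)
  edge 3→4: √(-0.8300² + -1.2538²) = 1.5036 (running 6.7749)
  edge 4→5: √(0.9725² + -2.3738²) = 2.5652 (running 9.3401)
  edge 5→6: √(2.6437² + -0.5550²) = 2.7014 (running 12.0415)
  edge 6→7: √(1.6238² + 1.1438²) = 1.9861 (running 14.0276)
  edge 7→1: √(0.8450² + 2.7000²) = 2.8291 (running 16.8568)
Perimeter = 16.8568

Perimeter at t=0.375: 16.8568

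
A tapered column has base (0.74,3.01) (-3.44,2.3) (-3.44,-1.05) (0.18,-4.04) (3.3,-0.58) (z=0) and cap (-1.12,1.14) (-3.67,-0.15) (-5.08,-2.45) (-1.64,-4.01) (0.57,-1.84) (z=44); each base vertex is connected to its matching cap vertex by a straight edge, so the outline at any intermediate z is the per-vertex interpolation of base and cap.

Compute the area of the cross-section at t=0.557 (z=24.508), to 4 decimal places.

Area at t=0.557: 22.3441

Cross-section at t=0.557: each vertex is (1-t)·p0[i] + t·p1[i].
  v1: (1-0.557)·(0.74,3.01) + 0.557·(-1.12,1.14) = (-0.2960,1.9684)
  v2: (1-0.557)·(-3.44,2.3) + 0.557·(-3.67,-0.15) = (-3.5681,0.9353)
  v3: (1-0.557)·(-3.44,-1.05) + 0.557·(-5.08,-2.45) = (-4.3535,-1.8298)
  v4: (1-0.557)·(0.18,-4.04) + 0.557·(-1.64,-4.01) = (-0.8337,-4.0233)
  v5: (1-0.557)·(3.3,-0.58) + 0.557·(0.57,-1.84) = (1.7794,-1.2818)
Shoelace sum Σ(x_i·y_{i+1} − x_{i+1}·y_i):
  i=1: -0.2960·0.9353 − -3.5681·1.9684 = +6.7466 (running +6.7466)
  i=2: -3.5681·-1.8298 − -4.3535·0.9353 = +10.6010 (running +17.3476)
  i=3: -4.3535·-4.0233 − -0.8337·-1.8298 = +15.9897 (running +33.3373)
  i=4: -0.8337·-1.2818 − 1.7794·-4.0233 = +8.2277 (running +41.5650)
  i=5: 1.7794·1.9684 − -0.2960·-1.2818 = +3.1231 (running +44.6881)
Area = |Σ|/2 = |44.6881|/2 = 22.3441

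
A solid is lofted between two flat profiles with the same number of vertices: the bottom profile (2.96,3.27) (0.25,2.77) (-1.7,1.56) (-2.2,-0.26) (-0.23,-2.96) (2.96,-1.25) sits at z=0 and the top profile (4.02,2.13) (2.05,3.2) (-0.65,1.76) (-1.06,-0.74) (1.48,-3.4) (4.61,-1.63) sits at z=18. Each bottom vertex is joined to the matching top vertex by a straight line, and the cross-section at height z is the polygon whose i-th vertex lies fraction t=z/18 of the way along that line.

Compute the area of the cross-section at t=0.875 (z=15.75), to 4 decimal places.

Cross-section at t=0.875: each vertex is (1-t)·p0[i] + t·p1[i].
  v1: (1-0.875)·(2.96,3.27) + 0.875·(4.02,2.13) = (3.8875,2.2725)
  v2: (1-0.875)·(0.25,2.77) + 0.875·(2.05,3.2) = (1.8250,3.1463)
  v3: (1-0.875)·(-1.7,1.56) + 0.875·(-0.65,1.76) = (-0.7812,1.7350)
  v4: (1-0.875)·(-2.2,-0.26) + 0.875·(-1.06,-0.74) = (-1.2025,-0.6800)
  v5: (1-0.875)·(-0.23,-2.96) + 0.875·(1.48,-3.4) = (1.2662,-3.3450)
  v6: (1-0.875)·(2.96,-1.25) + 0.875·(4.61,-1.63) = (4.4038,-1.5825)
Shoelace sum Σ(x_i·y_{i+1} − x_{i+1}·y_i):
  i=1: 3.8875·3.1463 − 1.8250·2.2725 = +8.0837 (running +8.0837)
  i=2: 1.8250·1.7350 − -0.7812·3.1463 = +5.6244 (running +13.7081)
  i=3: -0.7812·-0.6800 − -1.2025·1.7350 = +2.6176 (running +16.3257)
  i=4: -1.2025·-3.3450 − 1.2662·-0.6800 = +4.8834 (running +21.2091)
  i=5: 1.2662·-1.5825 − 4.4038·-3.3450 = +12.7267 (running +33.9358)
  i=6: 4.4038·2.2725 − 3.8875·-1.5825 = +16.1595 (running +50.0953)
Area = |Σ|/2 = |50.0953|/2 = 25.0477

Area at t=0.875: 25.0477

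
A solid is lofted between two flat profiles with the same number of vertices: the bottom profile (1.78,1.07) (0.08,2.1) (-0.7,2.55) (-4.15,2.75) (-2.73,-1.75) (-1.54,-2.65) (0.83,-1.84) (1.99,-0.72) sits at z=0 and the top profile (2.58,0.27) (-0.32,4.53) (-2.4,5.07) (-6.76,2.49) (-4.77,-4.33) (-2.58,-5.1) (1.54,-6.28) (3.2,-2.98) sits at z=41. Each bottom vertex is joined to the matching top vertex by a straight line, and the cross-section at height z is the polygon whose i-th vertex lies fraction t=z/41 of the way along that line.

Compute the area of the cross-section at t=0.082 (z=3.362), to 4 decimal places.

Cross-section at t=0.082: each vertex is (1-t)·p0[i] + t·p1[i].
  v1: (1-0.082)·(1.78,1.07) + 0.082·(2.58,0.27) = (1.8456,1.0044)
  v2: (1-0.082)·(0.08,2.1) + 0.082·(-0.32,4.53) = (0.0472,2.2993)
  v3: (1-0.082)·(-0.7,2.55) + 0.082·(-2.4,5.07) = (-0.8394,2.7566)
  v4: (1-0.082)·(-4.15,2.75) + 0.082·(-6.76,2.49) = (-4.3640,2.7287)
  v5: (1-0.082)·(-2.73,-1.75) + 0.082·(-4.77,-4.33) = (-2.8973,-1.9616)
  v6: (1-0.082)·(-1.54,-2.65) + 0.082·(-2.58,-5.1) = (-1.6253,-2.8509)
  v7: (1-0.082)·(0.83,-1.84) + 0.082·(1.54,-6.28) = (0.8882,-2.2041)
  v8: (1-0.082)·(1.99,-0.72) + 0.082·(3.2,-2.98) = (2.0892,-0.9053)
Shoelace sum Σ(x_i·y_{i+1} − x_{i+1}·y_i):
  i=1: 1.8456·2.2993 − 0.0472·1.0044 = +4.1961 (running +4.1961)
  i=2: 0.0472·2.7566 − -0.8394·2.2993 = +2.0601 (running +6.2562)
  i=3: -0.8394·2.7287 − -4.3640·2.7566 = +9.7396 (running +15.9958)
  i=4: -4.3640·-1.9616 − -2.8973·2.7287 = +16.4660 (running +32.4618)
  i=5: -2.8973·-2.8509 − -1.6253·-1.9616 = +5.0718 (running +37.5336)
  i=6: -1.6253·-2.2041 − 0.8882·-2.8509 = +6.1145 (running +43.6481)
  i=7: 0.8882·-0.9053 − 2.0892·-2.2041 = +3.8007 (running +47.4488)
  i=8: 2.0892·1.0044 − 1.8456·-0.9053 = +3.7693 (running +51.2180)
Area = |Σ|/2 = |51.2180|/2 = 25.6090

Area at t=0.082: 25.6090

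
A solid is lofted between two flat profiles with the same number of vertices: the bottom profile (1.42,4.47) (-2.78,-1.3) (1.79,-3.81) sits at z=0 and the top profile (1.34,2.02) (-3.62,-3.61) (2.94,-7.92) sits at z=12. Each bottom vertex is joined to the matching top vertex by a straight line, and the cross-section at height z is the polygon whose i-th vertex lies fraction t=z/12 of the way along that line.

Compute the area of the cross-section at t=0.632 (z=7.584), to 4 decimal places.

Cross-section at t=0.632: each vertex is (1-t)·p0[i] + t·p1[i].
  v1: (1-0.632)·(1.42,4.47) + 0.632·(1.34,2.02) = (1.3694,2.9216)
  v2: (1-0.632)·(-2.78,-1.3) + 0.632·(-3.62,-3.61) = (-3.3109,-2.7599)
  v3: (1-0.632)·(1.79,-3.81) + 0.632·(2.94,-7.92) = (2.5168,-6.4075)
Shoelace sum Σ(x_i·y_{i+1} − x_{i+1}·y_i):
  i=1: 1.3694·-2.7599 − -3.3109·2.9216 = +5.8935 (running +5.8935)
  i=2: -3.3109·-6.4075 − 2.5168·-2.7599 = +28.1607 (running +34.0542)
  i=3: 2.5168·2.9216 − 1.3694·-6.4075 = +16.1278 (running +50.1820)
Area = |Σ|/2 = |50.1820|/2 = 25.0910

Area at t=0.632: 25.0910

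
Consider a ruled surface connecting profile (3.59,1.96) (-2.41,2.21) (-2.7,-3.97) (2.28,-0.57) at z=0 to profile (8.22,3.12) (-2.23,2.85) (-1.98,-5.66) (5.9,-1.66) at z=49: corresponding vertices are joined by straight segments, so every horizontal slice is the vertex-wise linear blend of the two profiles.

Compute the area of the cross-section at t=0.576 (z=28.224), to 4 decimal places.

Cross-section at t=0.576: each vertex is (1-t)·p0[i] + t·p1[i].
  v1: (1-0.576)·(3.59,1.96) + 0.576·(8.22,3.12) = (6.2569,2.6282)
  v2: (1-0.576)·(-2.41,2.21) + 0.576·(-2.23,2.85) = (-2.3063,2.5786)
  v3: (1-0.576)·(-2.7,-3.97) + 0.576·(-1.98,-5.66) = (-2.2853,-4.9434)
  v4: (1-0.576)·(2.28,-0.57) + 0.576·(5.9,-1.66) = (4.3651,-1.1978)
Shoelace sum Σ(x_i·y_{i+1} − x_{i+1}·y_i):
  i=1: 6.2569·2.5786 − -2.3063·2.6282 = +22.1956 (running +22.1956)
  i=2: -2.3063·-4.9434 − -2.2853·2.5786 = +17.2941 (running +39.4897)
  i=3: -2.2853·-1.1978 − 4.3651·-4.9434 = +24.3161 (running +63.8058)
  i=4: 4.3651·2.6282 − 6.2569·-1.1978 = +18.9670 (running +82.7728)
Area = |Σ|/2 = |82.7728|/2 = 41.3864

Area at t=0.576: 41.3864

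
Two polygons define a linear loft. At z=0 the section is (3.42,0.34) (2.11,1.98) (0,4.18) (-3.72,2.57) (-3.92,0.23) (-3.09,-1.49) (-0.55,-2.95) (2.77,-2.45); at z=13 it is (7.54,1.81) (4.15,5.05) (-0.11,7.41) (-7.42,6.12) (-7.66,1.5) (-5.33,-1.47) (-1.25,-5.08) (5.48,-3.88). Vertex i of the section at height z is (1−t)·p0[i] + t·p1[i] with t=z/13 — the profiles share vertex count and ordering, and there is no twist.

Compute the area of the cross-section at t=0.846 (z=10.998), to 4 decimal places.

Area at t=0.846: 115.1635

Cross-section at t=0.846: each vertex is (1-t)·p0[i] + t·p1[i].
  v1: (1-0.846)·(3.42,0.34) + 0.846·(7.54,1.81) = (6.9055,1.5836)
  v2: (1-0.846)·(2.11,1.98) + 0.846·(4.15,5.05) = (3.8358,4.5772)
  v3: (1-0.846)·(0,4.18) + 0.846·(-0.11,7.41) = (-0.0931,6.9126)
  v4: (1-0.846)·(-3.72,2.57) + 0.846·(-7.42,6.12) = (-6.8502,5.5733)
  v5: (1-0.846)·(-3.92,0.23) + 0.846·(-7.66,1.5) = (-7.0840,1.3044)
  v6: (1-0.846)·(-3.09,-1.49) + 0.846·(-5.33,-1.47) = (-4.9850,-1.4731)
  v7: (1-0.846)·(-0.55,-2.95) + 0.846·(-1.25,-5.08) = (-1.1422,-4.7520)
  v8: (1-0.846)·(2.77,-2.45) + 0.846·(5.48,-3.88) = (5.0627,-3.6598)
Shoelace sum Σ(x_i·y_{i+1} − x_{i+1}·y_i):
  i=1: 6.9055·4.5772 − 3.8358·1.5836 = +25.5336 (running +25.5336)
  i=2: 3.8358·6.9126 − -0.0931·4.5772 = +26.9415 (running +52.4751)
  i=3: -0.0931·5.5733 − -6.8502·6.9126 = +46.8339 (running +99.3090)
  i=4: -6.8502·1.3044 − -7.0840·5.5733 = +30.5459 (running +129.8549)
  i=5: -7.0840·-1.4731 − -4.9850·1.3044 = +16.9379 (running +146.7929)
  i=6: -4.9850·-4.7520 − -1.1422·-1.4731 = +22.0063 (running +168.7991)
  i=7: -1.1422·-3.6598 − 5.0627·-4.7520 = +28.2379 (running +197.0370)
  i=8: 5.0627·1.5836 − 6.9055·-3.6598 = +33.2900 (running +230.3270)
Area = |Σ|/2 = |230.3270|/2 = 115.1635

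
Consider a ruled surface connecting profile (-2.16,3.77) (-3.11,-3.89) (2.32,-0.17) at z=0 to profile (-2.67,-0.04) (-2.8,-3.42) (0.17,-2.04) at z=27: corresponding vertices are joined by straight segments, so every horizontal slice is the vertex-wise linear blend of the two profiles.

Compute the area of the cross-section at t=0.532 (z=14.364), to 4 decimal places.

Area at t=0.532: 10.4567

Cross-section at t=0.532: each vertex is (1-t)·p0[i] + t·p1[i].
  v1: (1-0.532)·(-2.16,3.77) + 0.532·(-2.67,-0.04) = (-2.4313,1.7431)
  v2: (1-0.532)·(-3.11,-3.89) + 0.532·(-2.8,-3.42) = (-2.9451,-3.6400)
  v3: (1-0.532)·(2.32,-0.17) + 0.532·(0.17,-2.04) = (1.1762,-1.1648)
Shoelace sum Σ(x_i·y_{i+1} − x_{i+1}·y_i):
  i=1: -2.4313·-3.6400 − -2.9451·1.7431 = +13.9834 (running +13.9834)
  i=2: -2.9451·-1.1648 − 1.1762·-3.6400 = +7.7119 (running +21.6953)
  i=3: 1.1762·1.7431 − -2.4313·-1.1648 = -0.7819 (running +20.9134)
Area = |Σ|/2 = |20.9134|/2 = 10.4567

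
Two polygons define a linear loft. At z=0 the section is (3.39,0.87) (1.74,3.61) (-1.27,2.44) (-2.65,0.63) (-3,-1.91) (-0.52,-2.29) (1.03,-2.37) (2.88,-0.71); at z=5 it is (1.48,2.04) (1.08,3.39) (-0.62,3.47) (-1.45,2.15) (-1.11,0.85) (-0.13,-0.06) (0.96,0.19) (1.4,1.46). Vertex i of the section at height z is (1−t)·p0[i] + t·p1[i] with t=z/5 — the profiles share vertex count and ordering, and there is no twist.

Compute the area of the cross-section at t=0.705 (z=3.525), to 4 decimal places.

Area at t=0.705: 12.0855

Cross-section at t=0.705: each vertex is (1-t)·p0[i] + t·p1[i].
  v1: (1-0.705)·(3.39,0.87) + 0.705·(1.48,2.04) = (2.0434,1.6948)
  v2: (1-0.705)·(1.74,3.61) + 0.705·(1.08,3.39) = (1.2747,3.4549)
  v3: (1-0.705)·(-1.27,2.44) + 0.705·(-0.62,3.47) = (-0.8117,3.1662)
  v4: (1-0.705)·(-2.65,0.63) + 0.705·(-1.45,2.15) = (-1.8040,1.7016)
  v5: (1-0.705)·(-3,-1.91) + 0.705·(-1.11,0.85) = (-1.6676,0.0358)
  v6: (1-0.705)·(-0.52,-2.29) + 0.705·(-0.13,-0.06) = (-0.2451,-0.7179)
  v7: (1-0.705)·(1.03,-2.37) + 0.705·(0.96,0.19) = (0.9807,-0.5652)
  v8: (1-0.705)·(2.88,-0.71) + 0.705·(1.4,1.46) = (1.8366,0.8198)
Shoelace sum Σ(x_i·y_{i+1} − x_{i+1}·y_i):
  i=1: 2.0434·3.4549 − 1.2747·1.6948 = +4.8995 (running +4.8995)
  i=2: 1.2747·3.1662 − -0.8117·3.4549 = +6.8404 (running +11.7399)
  i=3: -0.8117·1.7016 − -1.8040·3.1662 = +4.3305 (running +16.0704)
  i=4: -1.8040·0.0358 − -1.6676·1.7016 = +2.7729 (running +18.8433)
  i=5: -1.6676·-0.7179 − -0.2451·0.0358 = +1.2058 (running +20.0491)
  i=6: -0.2451·-0.5652 − 0.9807·-0.7179 = +0.8425 (running +20.8916)
  i=7: 0.9807·0.8198 − 1.8366·-0.5652 = +1.8420 (running +22.7336)
  i=8: 1.8366·1.6948 − 2.0434·0.8198 = +1.4374 (running +24.1710)
Area = |Σ|/2 = |24.1710|/2 = 12.0855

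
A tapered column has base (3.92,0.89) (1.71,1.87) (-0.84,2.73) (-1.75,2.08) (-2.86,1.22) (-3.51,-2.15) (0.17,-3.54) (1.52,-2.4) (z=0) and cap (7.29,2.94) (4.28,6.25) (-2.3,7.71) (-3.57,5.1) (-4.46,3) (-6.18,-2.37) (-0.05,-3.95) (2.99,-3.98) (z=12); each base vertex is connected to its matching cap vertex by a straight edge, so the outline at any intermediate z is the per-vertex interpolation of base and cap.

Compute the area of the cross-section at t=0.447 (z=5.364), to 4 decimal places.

Cross-section at t=0.447: each vertex is (1-t)·p0[i] + t·p1[i].
  v1: (1-0.447)·(3.92,0.89) + 0.447·(7.29,2.94) = (5.4264,1.8063)
  v2: (1-0.447)·(1.71,1.87) + 0.447·(4.28,6.25) = (2.8588,3.8279)
  v3: (1-0.447)·(-0.84,2.73) + 0.447·(-2.3,7.71) = (-1.4926,4.9561)
  v4: (1-0.447)·(-1.75,2.08) + 0.447·(-3.57,5.1) = (-2.5635,3.4299)
  v5: (1-0.447)·(-2.86,1.22) + 0.447·(-4.46,3) = (-3.5752,2.0157)
  v6: (1-0.447)·(-3.51,-2.15) + 0.447·(-6.18,-2.37) = (-4.7035,-2.2483)
  v7: (1-0.447)·(0.17,-3.54) + 0.447·(-0.05,-3.95) = (0.0717,-3.7233)
  v8: (1-0.447)·(1.52,-2.4) + 0.447·(2.99,-3.98) = (2.1771,-3.1063)
Shoelace sum Σ(x_i·y_{i+1} − x_{i+1}·y_i):
  i=1: 5.4264·3.8279 − 2.8588·1.8063 = +15.6075 (running +15.6075)
  i=2: 2.8588·4.9561 − -1.4926·3.8279 = +19.8819 (running +35.4894)
  i=3: -1.4926·3.4299 − -2.5635·4.9561 = +7.5855 (running +43.0748)
  i=4: -2.5635·2.0157 − -3.5752·3.4299 = +7.0955 (running +50.1703)
  i=5: -3.5752·-2.2483 − -4.7035·2.0157 = +17.5189 (running +67.6892)
  i=6: -4.7035·-3.7233 − 0.0717·-2.2483 = +17.6735 (running +85.3627)
  i=7: 0.0717·-3.1063 − 2.1771·-3.7233 = +7.8833 (running +93.2460)
  i=8: 2.1771·1.8063 − 5.4264·-3.1063 = +20.7884 (running +114.0344)
Area = |Σ|/2 = |114.0344|/2 = 57.0172

Area at t=0.447: 57.0172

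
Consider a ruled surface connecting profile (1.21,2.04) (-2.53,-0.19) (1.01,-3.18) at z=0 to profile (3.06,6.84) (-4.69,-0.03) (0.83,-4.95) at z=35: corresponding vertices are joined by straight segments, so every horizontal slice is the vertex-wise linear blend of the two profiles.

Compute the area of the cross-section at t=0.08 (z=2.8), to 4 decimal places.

Area at t=0.08: 11.1945

Cross-section at t=0.08: each vertex is (1-t)·p0[i] + t·p1[i].
  v1: (1-0.08)·(1.21,2.04) + 0.08·(3.06,6.84) = (1.3580,2.4240)
  v2: (1-0.08)·(-2.53,-0.19) + 0.08·(-4.69,-0.03) = (-2.7028,-0.1772)
  v3: (1-0.08)·(1.01,-3.18) + 0.08·(0.83,-4.95) = (0.9956,-3.3216)
Shoelace sum Σ(x_i·y_{i+1} − x_{i+1}·y_i):
  i=1: 1.3580·-0.1772 − -2.7028·2.4240 = +6.3109 (running +6.3109)
  i=2: -2.7028·-3.3216 − 0.9956·-0.1772 = +9.1540 (running +15.4650)
  i=3: 0.9956·2.4240 − 1.3580·-3.3216 = +6.9241 (running +22.3891)
Area = |Σ|/2 = |22.3891|/2 = 11.1945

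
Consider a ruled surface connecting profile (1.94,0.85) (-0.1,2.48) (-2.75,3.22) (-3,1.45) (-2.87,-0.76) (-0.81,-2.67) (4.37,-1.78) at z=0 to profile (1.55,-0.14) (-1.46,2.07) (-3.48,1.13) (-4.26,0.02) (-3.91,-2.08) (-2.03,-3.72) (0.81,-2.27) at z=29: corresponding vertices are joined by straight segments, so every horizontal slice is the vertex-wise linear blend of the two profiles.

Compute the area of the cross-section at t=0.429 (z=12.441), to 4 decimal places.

Area at t=0.429: 23.9097

Cross-section at t=0.429: each vertex is (1-t)·p0[i] + t·p1[i].
  v1: (1-0.429)·(1.94,0.85) + 0.429·(1.55,-0.14) = (1.7727,0.4253)
  v2: (1-0.429)·(-0.1,2.48) + 0.429·(-1.46,2.07) = (-0.6834,2.3041)
  v3: (1-0.429)·(-2.75,3.22) + 0.429·(-3.48,1.13) = (-3.0632,2.3234)
  v4: (1-0.429)·(-3,1.45) + 0.429·(-4.26,0.02) = (-3.5405,0.8365)
  v5: (1-0.429)·(-2.87,-0.76) + 0.429·(-3.91,-2.08) = (-3.3162,-1.3263)
  v6: (1-0.429)·(-0.81,-2.67) + 0.429·(-2.03,-3.72) = (-1.3334,-3.1204)
  v7: (1-0.429)·(4.37,-1.78) + 0.429·(0.81,-2.27) = (2.8428,-1.9902)
Shoelace sum Σ(x_i·y_{i+1} − x_{i+1}·y_i):
  i=1: 1.7727·2.3041 − -0.6834·0.4253 = +4.3751 (running +4.3751)
  i=2: -0.6834·2.3234 − -3.0632·2.3041 = +5.4700 (running +9.8451)
  i=3: -3.0632·0.8365 − -3.5405·2.3234 = +5.6636 (running +15.5087)
  i=4: -3.5405·-1.3263 − -3.3162·0.8365 = +7.4698 (running +22.9786)
  i=5: -3.3162·-3.1204 − -1.3334·-1.3263 = +8.5795 (running +31.5580)
  i=6: -1.3334·-1.9902 − 2.8428·-3.1204 = +11.5244 (running +43.0824)
  i=7: 2.8428·0.4253 − 1.7727·-1.9902 = +4.7370 (running +47.8194)
Area = |Σ|/2 = |47.8194|/2 = 23.9097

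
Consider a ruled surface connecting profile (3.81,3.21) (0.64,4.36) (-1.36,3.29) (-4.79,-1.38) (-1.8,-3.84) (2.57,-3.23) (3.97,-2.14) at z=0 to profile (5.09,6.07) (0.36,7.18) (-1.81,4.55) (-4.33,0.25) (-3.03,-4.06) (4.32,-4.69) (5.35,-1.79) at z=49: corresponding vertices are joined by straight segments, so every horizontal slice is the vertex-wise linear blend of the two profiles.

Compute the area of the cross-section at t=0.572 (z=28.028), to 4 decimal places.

Area at t=0.572: 70.3684

Cross-section at t=0.572: each vertex is (1-t)·p0[i] + t·p1[i].
  v1: (1-0.572)·(3.81,3.21) + 0.572·(5.09,6.07) = (4.5422,4.8459)
  v2: (1-0.572)·(0.64,4.36) + 0.572·(0.36,7.18) = (0.4798,5.9730)
  v3: (1-0.572)·(-1.36,3.29) + 0.572·(-1.81,4.55) = (-1.6174,4.0107)
  v4: (1-0.572)·(-4.79,-1.38) + 0.572·(-4.33,0.25) = (-4.5269,-0.4476)
  v5: (1-0.572)·(-1.8,-3.84) + 0.572·(-3.03,-4.06) = (-2.5036,-3.9658)
  v6: (1-0.572)·(2.57,-3.23) + 0.572·(4.32,-4.69) = (3.5710,-4.0651)
  v7: (1-0.572)·(3.97,-2.14) + 0.572·(5.35,-1.79) = (4.7594,-1.9398)
Shoelace sum Σ(x_i·y_{i+1} − x_{i+1}·y_i):
  i=1: 4.5422·5.9730 − 0.4798·4.8459 = +24.8052 (running +24.8052)
  i=2: 0.4798·4.0107 − -1.6174·5.9730 = +11.5853 (running +36.3905)
  i=3: -1.6174·-0.4476 − -4.5269·4.0107 = +18.8801 (running +55.2706)
  i=4: -4.5269·-3.9658 − -2.5036·-0.4476 = +16.8322 (running +72.1028)
  i=5: -2.5036·-4.0651 − 3.5710·-3.9658 = +24.3393 (running +96.4421)
  i=6: 3.5710·-1.9398 − 4.7594·-4.0651 = +12.4203 (running +108.8624)
  i=7: 4.7594·4.8459 − 4.5422·-1.9398 = +31.8744 (running +140.7368)
Area = |Σ|/2 = |140.7368|/2 = 70.3684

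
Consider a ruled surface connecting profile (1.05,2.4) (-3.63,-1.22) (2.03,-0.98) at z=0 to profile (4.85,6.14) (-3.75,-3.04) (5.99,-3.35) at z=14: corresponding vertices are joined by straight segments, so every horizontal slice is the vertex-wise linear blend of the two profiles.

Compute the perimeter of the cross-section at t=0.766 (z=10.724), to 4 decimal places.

Cross-section at t=0.766: each vertex is (1-t)·p0[i] + t·p1[i].
  v1: (1-0.766)·(1.05,2.4) + 0.766·(4.85,6.14) = (3.9608,5.2648)
  v2: (1-0.766)·(-3.63,-1.22) + 0.766·(-3.75,-3.04) = (-3.7219,-2.6141)
  v3: (1-0.766)·(2.03,-0.98) + 0.766·(5.99,-3.35) = (5.0634,-2.7954)
Perimeter = Σ |v_{i+1} − v_i|:
  edge 1→2: √(-7.6827² + -7.8790²) = 11.0046 (running 11.0046)
  edge 2→3: √(8.7853² + -0.1813²) = 8.7872 (running 19.7918)
  edge 3→1: √(-1.1026² + 8.0603²) = 8.1353 (running 27.9271)
Perimeter = 27.9271

Perimeter at t=0.766: 27.9271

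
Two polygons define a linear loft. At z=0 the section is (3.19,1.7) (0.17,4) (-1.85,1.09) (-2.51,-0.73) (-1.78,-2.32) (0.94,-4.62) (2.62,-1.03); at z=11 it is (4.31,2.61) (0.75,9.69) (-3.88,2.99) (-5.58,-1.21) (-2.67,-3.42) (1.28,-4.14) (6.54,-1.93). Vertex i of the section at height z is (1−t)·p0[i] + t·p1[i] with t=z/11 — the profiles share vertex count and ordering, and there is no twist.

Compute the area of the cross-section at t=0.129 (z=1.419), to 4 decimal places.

Cross-section at t=0.129: each vertex is (1-t)·p0[i] + t·p1[i].
  v1: (1-0.129)·(3.19,1.7) + 0.129·(4.31,2.61) = (3.3345,1.8174)
  v2: (1-0.129)·(0.17,4) + 0.129·(0.75,9.69) = (0.2448,4.7340)
  v3: (1-0.129)·(-1.85,1.09) + 0.129·(-3.88,2.99) = (-2.1119,1.3351)
  v4: (1-0.129)·(-2.51,-0.73) + 0.129·(-5.58,-1.21) = (-2.9060,-0.7919)
  v5: (1-0.129)·(-1.78,-2.32) + 0.129·(-2.67,-3.42) = (-1.8948,-2.4619)
  v6: (1-0.129)·(0.94,-4.62) + 0.129·(1.28,-4.14) = (0.9839,-4.5581)
  v7: (1-0.129)·(2.62,-1.03) + 0.129·(6.54,-1.93) = (3.1257,-1.1461)
Shoelace sum Σ(x_i·y_{i+1} − x_{i+1}·y_i):
  i=1: 3.3345·4.7340 − 0.2448·1.8174 = +15.3405 (running +15.3405)
  i=2: 0.2448·1.3351 − -2.1119·4.7340 = +10.3245 (running +25.6650)
  i=3: -2.1119·-0.7919 − -2.9060·1.3351 = +5.5523 (running +31.2173)
  i=4: -2.9060·-2.4619 − -1.8948·-0.7919 = +5.6538 (running +36.8711)
  i=5: -1.8948·-4.5581 − 0.9839·-2.4619 = +11.0589 (running +47.9300)
  i=6: 0.9839·-1.1461 − 3.1257·-4.5581 = +13.1195 (running +61.0494)
  i=7: 3.1257·1.8174 − 3.3345·-1.1461 = +9.5022 (running +70.5517)
Area = |Σ|/2 = |70.5517|/2 = 35.2758

Area at t=0.129: 35.2758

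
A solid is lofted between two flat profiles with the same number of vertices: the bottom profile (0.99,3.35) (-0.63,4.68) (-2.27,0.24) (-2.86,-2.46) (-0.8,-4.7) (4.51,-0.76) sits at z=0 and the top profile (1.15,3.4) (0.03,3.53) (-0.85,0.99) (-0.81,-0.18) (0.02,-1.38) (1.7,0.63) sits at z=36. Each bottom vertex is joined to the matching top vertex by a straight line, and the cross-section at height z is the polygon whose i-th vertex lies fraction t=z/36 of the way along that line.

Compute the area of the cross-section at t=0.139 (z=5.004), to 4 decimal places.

Area at t=0.139: 31.2948

Cross-section at t=0.139: each vertex is (1-t)·p0[i] + t·p1[i].
  v1: (1-0.139)·(0.99,3.35) + 0.139·(1.15,3.4) = (1.0122,3.3569)
  v2: (1-0.139)·(-0.63,4.68) + 0.139·(0.03,3.53) = (-0.5383,4.5201)
  v3: (1-0.139)·(-2.27,0.24) + 0.139·(-0.85,0.99) = (-2.0726,0.3443)
  v4: (1-0.139)·(-2.86,-2.46) + 0.139·(-0.81,-0.18) = (-2.5750,-2.1431)
  v5: (1-0.139)·(-0.8,-4.7) + 0.139·(0.02,-1.38) = (-0.6860,-4.2385)
  v6: (1-0.139)·(4.51,-0.76) + 0.139·(1.7,0.63) = (4.1194,-0.5668)
Shoelace sum Σ(x_i·y_{i+1} − x_{i+1}·y_i):
  i=1: 1.0122·4.5201 − -0.5383·3.3569 = +6.3824 (running +6.3824)
  i=2: -0.5383·0.3443 − -2.0726·4.5201 = +9.1833 (running +15.5656)
  i=3: -2.0726·-2.1431 − -2.5750·0.3443 = +5.3283 (running +20.8939)
  i=4: -2.5750·-4.2385 − -0.6860·-2.1431 = +9.4442 (running +30.3381)
  i=5: -0.6860·-0.5668 − 4.1194·-4.2385 = +17.8490 (running +48.1871)
  i=6: 4.1194·3.3569 − 1.0122·-0.5668 = +14.4024 (running +62.5895)
Area = |Σ|/2 = |62.5895|/2 = 31.2948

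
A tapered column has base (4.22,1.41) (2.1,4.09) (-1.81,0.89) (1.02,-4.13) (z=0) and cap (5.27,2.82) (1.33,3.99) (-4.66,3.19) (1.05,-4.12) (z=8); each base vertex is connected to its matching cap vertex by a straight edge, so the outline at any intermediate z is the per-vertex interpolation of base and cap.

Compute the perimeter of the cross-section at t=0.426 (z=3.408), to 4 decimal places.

Perimeter at t=0.426: 23.1783

Cross-section at t=0.426: each vertex is (1-t)·p0[i] + t·p1[i].
  v1: (1-0.426)·(4.22,1.41) + 0.426·(5.27,2.82) = (4.6673,2.0107)
  v2: (1-0.426)·(2.1,4.09) + 0.426·(1.33,3.99) = (1.7720,4.0474)
  v3: (1-0.426)·(-1.81,0.89) + 0.426·(-4.66,3.19) = (-3.0241,1.8698)
  v4: (1-0.426)·(1.02,-4.13) + 0.426·(1.05,-4.12) = (1.0328,-4.1257)
Perimeter = Σ |v_{i+1} − v_i|:
  edge 1→2: √(-2.8953² + 2.0367²) = 3.5399 (running 3.5399)
  edge 2→3: √(-4.7961² + -2.1776²) = 5.2673 (running 8.8072)
  edge 3→4: √(4.0569² + -5.9955²) = 7.2391 (running 16.0463)
  edge 4→1: √(3.6345² + 6.1364²) = 7.1320 (running 23.1783)
Perimeter = 23.1783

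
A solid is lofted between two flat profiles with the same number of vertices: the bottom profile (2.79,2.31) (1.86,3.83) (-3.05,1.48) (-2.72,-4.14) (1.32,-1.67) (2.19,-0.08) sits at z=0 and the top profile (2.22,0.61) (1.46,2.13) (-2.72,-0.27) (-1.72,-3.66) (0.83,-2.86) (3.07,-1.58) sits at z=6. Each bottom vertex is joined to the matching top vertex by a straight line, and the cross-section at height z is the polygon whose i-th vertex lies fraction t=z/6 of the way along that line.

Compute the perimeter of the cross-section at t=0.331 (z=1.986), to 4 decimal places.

Cross-section at t=0.331: each vertex is (1-t)·p0[i] + t·p1[i].
  v1: (1-0.331)·(2.79,2.31) + 0.331·(2.22,0.61) = (2.6013,1.7473)
  v2: (1-0.331)·(1.86,3.83) + 0.331·(1.46,2.13) = (1.7276,3.2673)
  v3: (1-0.331)·(-3.05,1.48) + 0.331·(-2.72,-0.27) = (-2.9408,0.9007)
  v4: (1-0.331)·(-2.72,-4.14) + 0.331·(-1.72,-3.66) = (-2.3890,-3.9811)
  v5: (1-0.331)·(1.32,-1.67) + 0.331·(0.83,-2.86) = (1.1578,-2.0639)
  v6: (1-0.331)·(2.19,-0.08) + 0.331·(3.07,-1.58) = (2.4813,-0.5765)
Perimeter = Σ |v_{i+1} − v_i|:
  edge 1→2: √(-0.8737² + 1.5200²) = 1.7532 (running 1.7532)
  edge 2→3: √(-4.6684² + -2.3666²) = 5.2340 (running 6.9872)
  edge 3→4: √(0.5518² + -4.8819²) = 4.9130 (running 11.9001)
  edge 4→5: √(3.5468² + 1.9172²) = 4.0318 (running 15.9320)
  edge 5→6: √(1.3235² + 1.4874²) = 1.9910 (running 17.9229)
  edge 6→1: √(0.1201² + 2.3238²) = 2.3269 (running 20.2498)
Perimeter = 20.2498

Perimeter at t=0.331: 20.2498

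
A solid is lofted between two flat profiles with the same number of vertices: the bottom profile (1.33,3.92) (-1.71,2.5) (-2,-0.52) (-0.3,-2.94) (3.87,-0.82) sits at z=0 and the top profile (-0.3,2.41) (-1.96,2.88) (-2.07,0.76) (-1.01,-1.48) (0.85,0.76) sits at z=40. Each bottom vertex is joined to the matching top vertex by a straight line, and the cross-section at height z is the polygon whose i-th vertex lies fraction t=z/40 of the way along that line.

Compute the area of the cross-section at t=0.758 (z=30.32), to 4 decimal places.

Cross-section at t=0.758: each vertex is (1-t)·p0[i] + t·p1[i].
  v1: (1-0.758)·(1.33,3.92) + 0.758·(-0.3,2.41) = (0.0945,2.7754)
  v2: (1-0.758)·(-1.71,2.5) + 0.758·(-1.96,2.88) = (-1.8995,2.7880)
  v3: (1-0.758)·(-2,-0.52) + 0.758·(-2.07,0.76) = (-2.0531,0.4502)
  v4: (1-0.758)·(-0.3,-2.94) + 0.758·(-1.01,-1.48) = (-0.8382,-1.8333)
  v5: (1-0.758)·(3.87,-0.82) + 0.758·(0.85,0.76) = (1.5808,0.3776)
Shoelace sum Σ(x_i·y_{i+1} − x_{i+1}·y_i):
  i=1: 0.0945·2.7880 − -1.8995·2.7754 = +5.5353 (running +5.5353)
  i=2: -1.8995·0.4502 − -2.0531·2.7880 = +4.8688 (running +10.4041)
  i=3: -2.0531·-1.8333 − -0.8382·0.4502 = +4.1413 (running +14.5453)
  i=4: -0.8382·0.3776 − 1.5808·-1.8333 = +2.5817 (running +17.1270)
  i=5: 1.5808·2.7754 − 0.0945·0.3776 = +4.3518 (running +21.4788)
Area = |Σ|/2 = |21.4788|/2 = 10.7394

Area at t=0.758: 10.7394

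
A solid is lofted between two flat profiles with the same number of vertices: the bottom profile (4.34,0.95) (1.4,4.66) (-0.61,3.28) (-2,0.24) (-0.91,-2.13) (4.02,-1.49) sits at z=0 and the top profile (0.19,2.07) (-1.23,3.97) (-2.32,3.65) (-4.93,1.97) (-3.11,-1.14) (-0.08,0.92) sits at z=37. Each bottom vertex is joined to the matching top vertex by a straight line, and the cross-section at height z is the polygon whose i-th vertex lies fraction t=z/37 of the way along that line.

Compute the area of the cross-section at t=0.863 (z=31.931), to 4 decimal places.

Area at t=0.863: 16.4301

Cross-section at t=0.863: each vertex is (1-t)·p0[i] + t·p1[i].
  v1: (1-0.863)·(4.34,0.95) + 0.863·(0.19,2.07) = (0.7586,1.9166)
  v2: (1-0.863)·(1.4,4.66) + 0.863·(-1.23,3.97) = (-0.8697,4.0645)
  v3: (1-0.863)·(-0.61,3.28) + 0.863·(-2.32,3.65) = (-2.0857,3.5993)
  v4: (1-0.863)·(-2,0.24) + 0.863·(-4.93,1.97) = (-4.5286,1.7330)
  v5: (1-0.863)·(-0.91,-2.13) + 0.863·(-3.11,-1.14) = (-2.8086,-1.2756)
  v6: (1-0.863)·(4.02,-1.49) + 0.863·(-0.08,0.92) = (0.4817,0.5898)
Shoelace sum Σ(x_i·y_{i+1} − x_{i+1}·y_i):
  i=1: 0.7586·4.0645 − -0.8697·1.9166 = +4.7500 (running +4.7500)
  i=2: -0.8697·3.5993 − -2.0857·4.0645 = +5.3472 (running +10.0972)
  i=3: -2.0857·1.7330 − -4.5286·3.5993 = +12.6853 (running +22.7824)
  i=4: -4.5286·-1.2756 − -2.8086·1.7330 = +10.6441 (running +33.4265)
  i=5: -2.8086·0.5898 − 0.4817·-1.2756 = -1.0421 (running +32.3844)
  i=6: 0.4817·1.9166 − 0.7586·0.5898 = +0.4758 (running +32.8602)
Area = |Σ|/2 = |32.8602|/2 = 16.4301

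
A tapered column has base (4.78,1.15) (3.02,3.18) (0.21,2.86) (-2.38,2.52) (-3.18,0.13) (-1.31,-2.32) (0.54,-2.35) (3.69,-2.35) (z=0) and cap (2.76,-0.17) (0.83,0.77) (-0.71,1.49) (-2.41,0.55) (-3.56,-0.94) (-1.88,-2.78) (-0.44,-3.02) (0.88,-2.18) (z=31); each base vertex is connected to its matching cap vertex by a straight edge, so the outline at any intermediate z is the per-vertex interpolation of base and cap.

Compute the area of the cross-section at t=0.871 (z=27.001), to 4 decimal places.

Cross-section at t=0.871: each vertex is (1-t)·p0[i] + t·p1[i].
  v1: (1-0.871)·(4.78,1.15) + 0.871·(2.76,-0.17) = (3.0206,0.0003)
  v2: (1-0.871)·(3.02,3.18) + 0.871·(0.83,0.77) = (1.1125,1.0809)
  v3: (1-0.871)·(0.21,2.86) + 0.871·(-0.71,1.49) = (-0.5913,1.6667)
  v4: (1-0.871)·(-2.38,2.52) + 0.871·(-2.41,0.55) = (-2.4061,0.8041)
  v5: (1-0.871)·(-3.18,0.13) + 0.871·(-3.56,-0.94) = (-3.5110,-0.8020)
  v6: (1-0.871)·(-1.31,-2.32) + 0.871·(-1.88,-2.78) = (-1.8065,-2.7207)
  v7: (1-0.871)·(0.54,-2.35) + 0.871·(-0.44,-3.02) = (-0.3136,-2.9336)
  v8: (1-0.871)·(3.69,-2.35) + 0.871·(0.88,-2.18) = (1.2425,-2.2019)
Shoelace sum Σ(x_i·y_{i+1} − x_{i+1}·y_i):
  i=1: 3.0206·1.0809 − 1.1125·0.0003 = +3.2646 (running +3.2646)
  i=2: 1.1125·1.6667 − -0.5913·1.0809 = +2.4934 (running +5.7580)
  i=3: -0.5913·0.8041 − -2.4061·1.6667 = +3.5349 (running +9.2929)
  i=4: -2.4061·-0.8020 − -3.5110·0.8041 = +4.7529 (running +14.0458)
  i=5: -3.5110·-2.7207 − -1.8065·-0.8020 = +8.1034 (running +22.1493)
  i=6: -1.8065·-2.9336 − -0.3136·-2.7207 = +4.4463 (running +26.5955)
  i=7: -0.3136·-2.2019 − 1.2425·-2.9336 = +4.3354 (running +30.9309)
  i=8: 1.2425·0.0003 − 3.0206·-2.2019 = +6.6515 (running +37.5824)
Area = |Σ|/2 = |37.5824|/2 = 18.7912

Area at t=0.871: 18.7912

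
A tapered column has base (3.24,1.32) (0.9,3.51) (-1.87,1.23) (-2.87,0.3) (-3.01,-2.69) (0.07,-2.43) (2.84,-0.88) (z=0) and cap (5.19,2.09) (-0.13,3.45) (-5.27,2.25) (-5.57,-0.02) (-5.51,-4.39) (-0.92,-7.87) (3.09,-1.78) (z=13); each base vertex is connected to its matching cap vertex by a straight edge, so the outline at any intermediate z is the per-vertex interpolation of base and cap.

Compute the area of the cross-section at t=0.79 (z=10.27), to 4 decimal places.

Cross-section at t=0.79: each vertex is (1-t)·p0[i] + t·p1[i].
  v1: (1-0.79)·(3.24,1.32) + 0.79·(5.19,2.09) = (4.7805,1.9283)
  v2: (1-0.79)·(0.9,3.51) + 0.79·(-0.13,3.45) = (0.0863,3.4626)
  v3: (1-0.79)·(-1.87,1.23) + 0.79·(-5.27,2.25) = (-4.5560,2.0358)
  v4: (1-0.79)·(-2.87,0.3) + 0.79·(-5.57,-0.02) = (-5.0030,0.0472)
  v5: (1-0.79)·(-3.01,-2.69) + 0.79·(-5.51,-4.39) = (-4.9850,-4.0330)
  v6: (1-0.79)·(0.07,-2.43) + 0.79·(-0.92,-7.87) = (-0.7121,-6.7276)
  v7: (1-0.79)·(2.84,-0.88) + 0.79·(3.09,-1.78) = (3.0375,-1.5910)
Shoelace sum Σ(x_i·y_{i+1} − x_{i+1}·y_i):
  i=1: 4.7805·3.4626 − 0.0863·1.9283 = +16.3865 (running +16.3865)
  i=2: 0.0863·2.0358 − -4.5560·3.4626 = +15.9513 (running +32.3378)
  i=3: -4.5560·0.0472 − -5.0030·2.0358 = +9.9701 (running +42.3079)
  i=4: -5.0030·-4.0330 − -4.9850·0.0472 = +20.4124 (running +62.7203)
  i=5: -4.9850·-6.7276 − -0.7121·-4.0330 = +30.6652 (running +93.3855)
  i=6: -0.7121·-1.5910 − 3.0375·-6.7276 = +21.5680 (running +114.9535)
  i=7: 3.0375·1.9283 − 4.7805·-1.5910 = +13.4630 (running +128.4165)
Area = |Σ|/2 = |128.4165|/2 = 64.2083

Area at t=0.79: 64.2083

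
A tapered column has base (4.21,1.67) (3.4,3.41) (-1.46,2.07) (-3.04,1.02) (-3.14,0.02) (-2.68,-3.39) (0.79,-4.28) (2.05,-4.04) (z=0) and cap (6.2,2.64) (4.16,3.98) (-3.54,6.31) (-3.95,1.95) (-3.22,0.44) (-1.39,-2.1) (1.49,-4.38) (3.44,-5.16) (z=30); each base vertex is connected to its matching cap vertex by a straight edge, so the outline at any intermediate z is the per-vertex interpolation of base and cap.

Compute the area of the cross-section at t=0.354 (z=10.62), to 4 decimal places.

Area at t=0.354: 49.8711

Cross-section at t=0.354: each vertex is (1-t)·p0[i] + t·p1[i].
  v1: (1-0.354)·(4.21,1.67) + 0.354·(6.2,2.64) = (4.9145,2.0134)
  v2: (1-0.354)·(3.4,3.41) + 0.354·(4.16,3.98) = (3.6690,3.6118)
  v3: (1-0.354)·(-1.46,2.07) + 0.354·(-3.54,6.31) = (-2.1963,3.5710)
  v4: (1-0.354)·(-3.04,1.02) + 0.354·(-3.95,1.95) = (-3.3621,1.3492)
  v5: (1-0.354)·(-3.14,0.02) + 0.354·(-3.22,0.44) = (-3.1683,0.1687)
  v6: (1-0.354)·(-2.68,-3.39) + 0.354·(-1.39,-2.1) = (-2.2233,-2.9333)
  v7: (1-0.354)·(0.79,-4.28) + 0.354·(1.49,-4.38) = (1.0378,-4.3154)
  v8: (1-0.354)·(2.05,-4.04) + 0.354·(3.44,-5.16) = (2.5421,-4.4365)
Shoelace sum Σ(x_i·y_{i+1} − x_{i+1}·y_i):
  i=1: 4.9145·3.6118 − 3.6690·2.0134 = +10.3628 (running +10.3628)
  i=2: 3.6690·3.5710 − -2.1963·3.6118 = +21.0346 (running +31.3974)
  i=3: -2.1963·1.3492 − -3.3621·3.5710 = +9.0427 (running +40.4401)
  i=4: -3.3621·0.1687 − -3.1683·1.3492 = +3.7076 (running +44.1478)
  i=5: -3.1683·-2.9333 − -2.2233·0.1687 = +9.6688 (running +53.8166)
  i=6: -2.2233·-4.3154 − 1.0378·-2.9333 = +12.6388 (running +66.4554)
  i=7: 1.0378·-4.4365 − 2.5421·-4.3154 = +6.3658 (running +72.8212)
  i=8: 2.5421·2.0134 − 4.9145·-4.4365 = +26.9210 (running +99.7423)
Area = |Σ|/2 = |99.7423|/2 = 49.8711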